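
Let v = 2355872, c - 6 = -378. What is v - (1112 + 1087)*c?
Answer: 3173900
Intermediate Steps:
c = -372 (c = 6 - 378 = -372)
v - (1112 + 1087)*c = 2355872 - (1112 + 1087)*(-372) = 2355872 - 2199*(-372) = 2355872 - 1*(-818028) = 2355872 + 818028 = 3173900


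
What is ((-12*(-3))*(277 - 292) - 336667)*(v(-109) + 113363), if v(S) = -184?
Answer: -38164751053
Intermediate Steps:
((-12*(-3))*(277 - 292) - 336667)*(v(-109) + 113363) = ((-12*(-3))*(277 - 292) - 336667)*(-184 + 113363) = (36*(-15) - 336667)*113179 = (-540 - 336667)*113179 = -337207*113179 = -38164751053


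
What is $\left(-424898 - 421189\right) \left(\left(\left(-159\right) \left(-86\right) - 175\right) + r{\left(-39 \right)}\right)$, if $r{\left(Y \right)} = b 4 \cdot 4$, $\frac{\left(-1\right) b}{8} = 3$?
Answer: $-11096431005$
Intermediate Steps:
$b = -24$ ($b = \left(-8\right) 3 = -24$)
$r{\left(Y \right)} = -384$ ($r{\left(Y \right)} = \left(-24\right) 4 \cdot 4 = \left(-96\right) 4 = -384$)
$\left(-424898 - 421189\right) \left(\left(\left(-159\right) \left(-86\right) - 175\right) + r{\left(-39 \right)}\right) = \left(-424898 - 421189\right) \left(\left(\left(-159\right) \left(-86\right) - 175\right) - 384\right) = - 846087 \left(\left(13674 - 175\right) - 384\right) = - 846087 \left(13499 - 384\right) = \left(-846087\right) 13115 = -11096431005$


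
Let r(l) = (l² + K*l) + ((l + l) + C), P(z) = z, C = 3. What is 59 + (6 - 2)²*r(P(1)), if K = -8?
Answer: 27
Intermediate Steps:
r(l) = 3 + l² - 6*l (r(l) = (l² - 8*l) + ((l + l) + 3) = (l² - 8*l) + (2*l + 3) = (l² - 8*l) + (3 + 2*l) = 3 + l² - 6*l)
59 + (6 - 2)²*r(P(1)) = 59 + (6 - 2)²*(3 + 1² - 6*1) = 59 + 4²*(3 + 1 - 6) = 59 + 16*(-2) = 59 - 32 = 27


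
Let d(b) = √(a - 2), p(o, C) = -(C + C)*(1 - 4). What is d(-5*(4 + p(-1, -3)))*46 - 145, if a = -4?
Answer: -145 + 46*I*√6 ≈ -145.0 + 112.68*I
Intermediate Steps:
p(o, C) = 6*C (p(o, C) = -2*C*(-3) = -(-6)*C = 6*C)
d(b) = I*√6 (d(b) = √(-4 - 2) = √(-6) = I*√6)
d(-5*(4 + p(-1, -3)))*46 - 145 = (I*√6)*46 - 145 = 46*I*√6 - 145 = -145 + 46*I*√6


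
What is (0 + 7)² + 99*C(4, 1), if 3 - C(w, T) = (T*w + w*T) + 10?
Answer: -1436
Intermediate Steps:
C(w, T) = -7 - 2*T*w (C(w, T) = 3 - ((T*w + w*T) + 10) = 3 - ((T*w + T*w) + 10) = 3 - (2*T*w + 10) = 3 - (10 + 2*T*w) = 3 + (-10 - 2*T*w) = -7 - 2*T*w)
(0 + 7)² + 99*C(4, 1) = (0 + 7)² + 99*(-7 - 2*1*4) = 7² + 99*(-7 - 8) = 49 + 99*(-15) = 49 - 1485 = -1436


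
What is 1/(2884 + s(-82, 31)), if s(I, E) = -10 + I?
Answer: 1/2792 ≈ 0.00035817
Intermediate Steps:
1/(2884 + s(-82, 31)) = 1/(2884 + (-10 - 82)) = 1/(2884 - 92) = 1/2792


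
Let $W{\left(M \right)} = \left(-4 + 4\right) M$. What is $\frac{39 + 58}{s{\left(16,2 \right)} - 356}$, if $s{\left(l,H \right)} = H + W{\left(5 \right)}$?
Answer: $- \frac{97}{354} \approx -0.27401$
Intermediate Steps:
$W{\left(M \right)} = 0$ ($W{\left(M \right)} = 0 M = 0$)
$s{\left(l,H \right)} = H$ ($s{\left(l,H \right)} = H + 0 = H$)
$\frac{39 + 58}{s{\left(16,2 \right)} - 356} = \frac{39 + 58}{2 - 356} = \frac{97}{-354} = 97 \left(- \frac{1}{354}\right) = - \frac{97}{354}$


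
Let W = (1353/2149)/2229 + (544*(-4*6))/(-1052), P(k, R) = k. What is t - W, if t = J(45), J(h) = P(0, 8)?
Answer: -5211770261/419933941 ≈ -12.411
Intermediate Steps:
J(h) = 0
t = 0
W = 5211770261/419933941 (W = (1353*(1/2149))*(1/2229) + (544*(-24))*(-1/1052) = (1353/2149)*(1/2229) - 13056*(-1/1052) = 451/1596707 + 3264/263 = 5211770261/419933941 ≈ 12.411)
t - W = 0 - 1*5211770261/419933941 = 0 - 5211770261/419933941 = -5211770261/419933941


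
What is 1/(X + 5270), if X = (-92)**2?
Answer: 1/13734 ≈ 7.2812e-5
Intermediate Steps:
X = 8464
1/(X + 5270) = 1/(8464 + 5270) = 1/13734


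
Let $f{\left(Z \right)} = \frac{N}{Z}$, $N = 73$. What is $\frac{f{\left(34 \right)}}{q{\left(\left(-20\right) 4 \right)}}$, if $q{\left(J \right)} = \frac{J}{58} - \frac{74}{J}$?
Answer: $- \frac{42340}{8959} \approx -4.726$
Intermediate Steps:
$f{\left(Z \right)} = \frac{73}{Z}$
$q{\left(J \right)} = - \frac{74}{J} + \frac{J}{58}$ ($q{\left(J \right)} = J \frac{1}{58} - \frac{74}{J} = \frac{J}{58} - \frac{74}{J} = - \frac{74}{J} + \frac{J}{58}$)
$\frac{f{\left(34 \right)}}{q{\left(\left(-20\right) 4 \right)}} = \frac{73 \cdot \frac{1}{34}}{- \frac{74}{\left(-20\right) 4} + \frac{\left(-20\right) 4}{58}} = \frac{73 \cdot \frac{1}{34}}{- \frac{74}{-80} + \frac{1}{58} \left(-80\right)} = \frac{73}{34 \left(\left(-74\right) \left(- \frac{1}{80}\right) - \frac{40}{29}\right)} = \frac{73}{34 \left(\frac{37}{40} - \frac{40}{29}\right)} = \frac{73}{34 \left(- \frac{527}{1160}\right)} = \frac{73}{34} \left(- \frac{1160}{527}\right) = - \frac{42340}{8959}$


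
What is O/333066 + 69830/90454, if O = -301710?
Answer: -336073130/2510595997 ≈ -0.13386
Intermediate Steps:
O/333066 + 69830/90454 = -301710/333066 + 69830/90454 = -301710*1/333066 + 69830*(1/90454) = -50285/55511 + 34915/45227 = -336073130/2510595997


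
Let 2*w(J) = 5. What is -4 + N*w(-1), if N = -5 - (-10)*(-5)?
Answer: -283/2 ≈ -141.50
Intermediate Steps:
w(J) = 5/2 (w(J) = (½)*5 = 5/2)
N = -55 (N = -5 - 2*25 = -5 - 50 = -55)
-4 + N*w(-1) = -4 - 55*5/2 = -4 - 275/2 = -283/2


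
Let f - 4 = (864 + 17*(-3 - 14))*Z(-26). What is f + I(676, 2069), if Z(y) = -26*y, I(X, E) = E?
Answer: 390773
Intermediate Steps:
f = 388704 (f = 4 + (864 + 17*(-3 - 14))*(-26*(-26)) = 4 + (864 + 17*(-17))*676 = 4 + (864 - 289)*676 = 4 + 575*676 = 4 + 388700 = 388704)
f + I(676, 2069) = 388704 + 2069 = 390773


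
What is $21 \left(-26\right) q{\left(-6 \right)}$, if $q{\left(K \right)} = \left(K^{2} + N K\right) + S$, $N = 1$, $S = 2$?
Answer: $-17472$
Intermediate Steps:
$q{\left(K \right)} = 2 + K + K^{2}$ ($q{\left(K \right)} = \left(K^{2} + 1 K\right) + 2 = \left(K^{2} + K\right) + 2 = \left(K + K^{2}\right) + 2 = 2 + K + K^{2}$)
$21 \left(-26\right) q{\left(-6 \right)} = 21 \left(-26\right) \left(2 - 6 + \left(-6\right)^{2}\right) = - 546 \left(2 - 6 + 36\right) = \left(-546\right) 32 = -17472$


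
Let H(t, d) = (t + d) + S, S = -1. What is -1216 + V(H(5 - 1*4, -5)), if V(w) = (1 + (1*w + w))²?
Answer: -1135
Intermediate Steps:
H(t, d) = -1 + d + t (H(t, d) = (t + d) - 1 = (d + t) - 1 = -1 + d + t)
V(w) = (1 + 2*w)² (V(w) = (1 + (w + w))² = (1 + 2*w)²)
-1216 + V(H(5 - 1*4, -5)) = -1216 + (1 + 2*(-1 - 5 + (5 - 1*4)))² = -1216 + (1 + 2*(-1 - 5 + (5 - 4)))² = -1216 + (1 + 2*(-1 - 5 + 1))² = -1216 + (1 + 2*(-5))² = -1216 + (1 - 10)² = -1216 + (-9)² = -1216 + 81 = -1135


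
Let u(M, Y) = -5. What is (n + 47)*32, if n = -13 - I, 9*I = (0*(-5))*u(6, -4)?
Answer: 1088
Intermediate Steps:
I = 0 (I = ((0*(-5))*(-5))/9 = (0*(-5))/9 = (⅑)*0 = 0)
n = -13 (n = -13 - 1*0 = -13 + 0 = -13)
(n + 47)*32 = (-13 + 47)*32 = 34*32 = 1088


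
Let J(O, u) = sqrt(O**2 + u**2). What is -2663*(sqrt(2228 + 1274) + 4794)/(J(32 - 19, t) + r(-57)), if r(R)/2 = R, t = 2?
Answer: 1455372108/12823 + 2663*sqrt(605846)/12823 + 303582*sqrt(3502)/12823 + 12766422*sqrt(173)/12823 ≈ 1.2815e+5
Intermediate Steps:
r(R) = 2*R
-2663*(sqrt(2228 + 1274) + 4794)/(J(32 - 19, t) + r(-57)) = -2663*(sqrt(2228 + 1274) + 4794)/(sqrt((32 - 19)**2 + 2**2) + 2*(-57)) = -2663*(sqrt(3502) + 4794)/(sqrt(13**2 + 4) - 114) = -2663*(4794 + sqrt(3502))/(sqrt(169 + 4) - 114) = -2663*(4794 + sqrt(3502))/(sqrt(173) - 114) = -2663*(4794 + sqrt(3502))/(-114 + sqrt(173))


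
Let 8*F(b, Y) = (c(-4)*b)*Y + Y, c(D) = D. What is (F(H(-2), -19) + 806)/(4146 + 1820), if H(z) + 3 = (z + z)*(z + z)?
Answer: 7417/47728 ≈ 0.15540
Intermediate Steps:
H(z) = -3 + 4*z² (H(z) = -3 + (z + z)*(z + z) = -3 + (2*z)*(2*z) = -3 + 4*z²)
F(b, Y) = Y/8 - Y*b/2 (F(b, Y) = ((-4*b)*Y + Y)/8 = (-4*Y*b + Y)/8 = (Y - 4*Y*b)/8 = Y/8 - Y*b/2)
(F(H(-2), -19) + 806)/(4146 + 1820) = ((⅛)*(-19)*(1 - 4*(-3 + 4*(-2)²)) + 806)/(4146 + 1820) = ((⅛)*(-19)*(1 - 4*(-3 + 4*4)) + 806)/5966 = ((⅛)*(-19)*(1 - 4*(-3 + 16)) + 806)*(1/5966) = ((⅛)*(-19)*(1 - 4*13) + 806)*(1/5966) = ((⅛)*(-19)*(1 - 52) + 806)*(1/5966) = ((⅛)*(-19)*(-51) + 806)*(1/5966) = (969/8 + 806)*(1/5966) = (7417/8)*(1/5966) = 7417/47728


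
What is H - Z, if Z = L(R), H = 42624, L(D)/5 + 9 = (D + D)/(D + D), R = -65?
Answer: 42664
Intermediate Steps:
L(D) = -40 (L(D) = -45 + 5*((D + D)/(D + D)) = -45 + 5*((2*D)/((2*D))) = -45 + 5*((2*D)*(1/(2*D))) = -45 + 5*1 = -45 + 5 = -40)
Z = -40
H - Z = 42624 - 1*(-40) = 42624 + 40 = 42664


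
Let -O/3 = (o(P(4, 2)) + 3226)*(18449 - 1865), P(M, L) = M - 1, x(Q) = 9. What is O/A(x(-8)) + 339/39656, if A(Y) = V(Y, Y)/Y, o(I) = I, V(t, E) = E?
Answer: -6370704992109/39656 ≈ -1.6065e+8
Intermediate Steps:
P(M, L) = -1 + M
O = -160649208 (O = -3*((-1 + 4) + 3226)*(18449 - 1865) = -3*(3 + 3226)*16584 = -9687*16584 = -3*53549736 = -160649208)
A(Y) = 1 (A(Y) = Y/Y = 1)
O/A(x(-8)) + 339/39656 = -160649208/1 + 339/39656 = -160649208*1 + 339*(1/39656) = -160649208 + 339/39656 = -6370704992109/39656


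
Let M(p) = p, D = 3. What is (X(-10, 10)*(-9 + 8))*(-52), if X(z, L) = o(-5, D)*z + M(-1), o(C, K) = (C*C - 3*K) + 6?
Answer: -11492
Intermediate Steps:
o(C, K) = 6 + C² - 3*K (o(C, K) = (C² - 3*K) + 6 = 6 + C² - 3*K)
X(z, L) = -1 + 22*z (X(z, L) = (6 + (-5)² - 3*3)*z - 1 = (6 + 25 - 9)*z - 1 = 22*z - 1 = -1 + 22*z)
(X(-10, 10)*(-9 + 8))*(-52) = ((-1 + 22*(-10))*(-9 + 8))*(-52) = ((-1 - 220)*(-1))*(-52) = -221*(-1)*(-52) = 221*(-52) = -11492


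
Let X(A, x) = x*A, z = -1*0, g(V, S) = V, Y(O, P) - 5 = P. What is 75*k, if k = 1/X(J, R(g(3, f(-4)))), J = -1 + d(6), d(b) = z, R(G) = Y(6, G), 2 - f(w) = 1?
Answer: -75/8 ≈ -9.3750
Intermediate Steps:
Y(O, P) = 5 + P
f(w) = 1 (f(w) = 2 - 1*1 = 2 - 1 = 1)
R(G) = 5 + G
z = 0
d(b) = 0
J = -1 (J = -1 + 0 = -1)
X(A, x) = A*x
k = -1/8 (k = 1/(-(5 + 3)) = 1/(-1*8) = 1/(-8) = -1/8 ≈ -0.12500)
75*k = 75*(-1/8) = -75/8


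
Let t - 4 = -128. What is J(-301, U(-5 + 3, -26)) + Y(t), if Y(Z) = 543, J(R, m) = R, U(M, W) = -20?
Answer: 242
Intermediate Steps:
t = -124 (t = 4 - 128 = -124)
J(-301, U(-5 + 3, -26)) + Y(t) = -301 + 543 = 242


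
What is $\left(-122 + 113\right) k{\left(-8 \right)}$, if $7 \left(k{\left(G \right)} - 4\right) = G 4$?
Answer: $\frac{36}{7} \approx 5.1429$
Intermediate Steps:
$k{\left(G \right)} = 4 + \frac{4 G}{7}$ ($k{\left(G \right)} = 4 + \frac{G 4}{7} = 4 + \frac{4 G}{7}$)
$\left(-122 + 113\right) k{\left(-8 \right)} = \left(-122 + 113\right) \left(4 + \frac{4}{7} \left(-8\right)\right) = - 9 \left(4 - \frac{32}{7}\right) = \left(-9\right) \left(- \frac{4}{7}\right) = \frac{36}{7}$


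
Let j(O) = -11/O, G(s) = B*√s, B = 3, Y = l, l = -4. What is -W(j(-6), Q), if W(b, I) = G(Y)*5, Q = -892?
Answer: -30*I ≈ -30.0*I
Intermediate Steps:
Y = -4
G(s) = 3*√s
W(b, I) = 30*I (W(b, I) = (3*√(-4))*5 = (3*(2*I))*5 = (6*I)*5 = 30*I)
-W(j(-6), Q) = -30*I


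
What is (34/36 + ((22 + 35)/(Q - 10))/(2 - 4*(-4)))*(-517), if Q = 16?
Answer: -27401/36 ≈ -761.14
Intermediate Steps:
(34/36 + ((22 + 35)/(Q - 10))/(2 - 4*(-4)))*(-517) = (34/36 + ((22 + 35)/(16 - 10))/(2 - 4*(-4)))*(-517) = (34*(1/36) + (57/6)/(2 + 16))*(-517) = (17/18 + (57*(⅙))/18)*(-517) = (17/18 + (19/2)*(1/18))*(-517) = (17/18 + 19/36)*(-517) = (53/36)*(-517) = -27401/36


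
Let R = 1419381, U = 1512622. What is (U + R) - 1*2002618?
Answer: 929385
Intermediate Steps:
(U + R) - 1*2002618 = (1512622 + 1419381) - 1*2002618 = 2932003 - 2002618 = 929385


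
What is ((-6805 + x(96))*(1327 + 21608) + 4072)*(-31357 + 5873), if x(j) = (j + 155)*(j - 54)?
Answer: -2184288863828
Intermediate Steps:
x(j) = (-54 + j)*(155 + j) (x(j) = (155 + j)*(-54 + j) = (-54 + j)*(155 + j))
((-6805 + x(96))*(1327 + 21608) + 4072)*(-31357 + 5873) = ((-6805 + (-8370 + 96**2 + 101*96))*(1327 + 21608) + 4072)*(-31357 + 5873) = ((-6805 + (-8370 + 9216 + 9696))*22935 + 4072)*(-25484) = ((-6805 + 10542)*22935 + 4072)*(-25484) = (3737*22935 + 4072)*(-25484) = (85708095 + 4072)*(-25484) = 85712167*(-25484) = -2184288863828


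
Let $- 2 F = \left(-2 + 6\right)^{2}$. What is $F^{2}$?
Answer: $64$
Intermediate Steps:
$F = -8$ ($F = - \frac{\left(-2 + 6\right)^{2}}{2} = - \frac{4^{2}}{2} = \left(- \frac{1}{2}\right) 16 = -8$)
$F^{2} = \left(-8\right)^{2} = 64$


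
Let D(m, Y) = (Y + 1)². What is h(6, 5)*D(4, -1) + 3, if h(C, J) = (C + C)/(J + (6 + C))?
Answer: 3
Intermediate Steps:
h(C, J) = 2*C/(6 + C + J) (h(C, J) = (2*C)/(6 + C + J) = 2*C/(6 + C + J))
D(m, Y) = (1 + Y)²
h(6, 5)*D(4, -1) + 3 = (2*6/(6 + 6 + 5))*(1 - 1)² + 3 = (2*6/17)*0² + 3 = (2*6*(1/17))*0 + 3 = (12/17)*0 + 3 = 0 + 3 = 3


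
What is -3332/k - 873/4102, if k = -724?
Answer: 3258953/742462 ≈ 4.3894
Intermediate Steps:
-3332/k - 873/4102 = -3332/(-724) - 873/4102 = -3332*(-1/724) - 873*1/4102 = 833/181 - 873/4102 = 3258953/742462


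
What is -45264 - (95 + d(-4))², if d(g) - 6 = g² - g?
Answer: -59905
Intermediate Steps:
d(g) = 6 + g² - g (d(g) = 6 + (g² - g) = 6 + g² - g)
-45264 - (95 + d(-4))² = -45264 - (95 + (6 + (-4)² - 1*(-4)))² = -45264 - (95 + (6 + 16 + 4))² = -45264 - (95 + 26)² = -45264 - 1*121² = -45264 - 1*14641 = -45264 - 14641 = -59905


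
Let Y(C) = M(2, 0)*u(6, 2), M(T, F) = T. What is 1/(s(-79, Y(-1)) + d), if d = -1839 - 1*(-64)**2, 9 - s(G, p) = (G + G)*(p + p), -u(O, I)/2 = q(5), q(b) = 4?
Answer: -1/10982 ≈ -9.1058e-5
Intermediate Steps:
u(O, I) = -8 (u(O, I) = -2*4 = -8)
Y(C) = -16 (Y(C) = 2*(-8) = -16)
s(G, p) = 9 - 4*G*p (s(G, p) = 9 - (G + G)*(p + p) = 9 - 2*G*2*p = 9 - 4*G*p)
d = -5935 (d = -1839 - 1*4096 = -1839 - 4096 = -5935)
1/(s(-79, Y(-1)) + d) = 1/((9 - 4*(-79)*(-16)) - 5935) = 1/((9 - 5056) - 5935) = 1/(-5047 - 5935) = 1/(-10982) = -1/10982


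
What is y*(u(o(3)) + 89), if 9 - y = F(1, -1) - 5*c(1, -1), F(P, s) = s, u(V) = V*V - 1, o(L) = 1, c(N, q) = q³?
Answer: 445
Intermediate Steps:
u(V) = -1 + V² (u(V) = V² - 1 = -1 + V²)
y = 5 (y = 9 - (-1 - 5*(-1)³) = 9 - (-1 - 5*(-1)) = 9 - (-1 + 5) = 9 - 1*4 = 9 - 4 = 5)
y*(u(o(3)) + 89) = 5*((-1 + 1²) + 89) = 5*((-1 + 1) + 89) = 5*(0 + 89) = 5*89 = 445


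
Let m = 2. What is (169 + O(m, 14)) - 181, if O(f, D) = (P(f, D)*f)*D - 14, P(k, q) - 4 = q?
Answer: 478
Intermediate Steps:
P(k, q) = 4 + q
O(f, D) = -14 + D*f*(4 + D) (O(f, D) = ((4 + D)*f)*D - 14 = (f*(4 + D))*D - 14 = D*f*(4 + D) - 14 = -14 + D*f*(4 + D))
(169 + O(m, 14)) - 181 = (169 + (-14 + 14*2*(4 + 14))) - 181 = (169 + (-14 + 14*2*18)) - 181 = (169 + (-14 + 504)) - 181 = (169 + 490) - 181 = 659 - 181 = 478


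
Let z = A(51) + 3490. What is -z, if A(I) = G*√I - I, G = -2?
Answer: -3439 + 2*√51 ≈ -3424.7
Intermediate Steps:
A(I) = -I - 2*√I (A(I) = -2*√I - I = -I - 2*√I)
z = 3439 - 2*√51 (z = (-1*51 - 2*√51) + 3490 = (-51 - 2*√51) + 3490 = 3439 - 2*√51 ≈ 3424.7)
-z = -(3439 - 2*√51) = -3439 + 2*√51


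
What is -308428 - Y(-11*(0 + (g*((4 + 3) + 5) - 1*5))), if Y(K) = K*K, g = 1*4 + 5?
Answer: -1592117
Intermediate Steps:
g = 9 (g = 4 + 5 = 9)
Y(K) = K²
-308428 - Y(-11*(0 + (g*((4 + 3) + 5) - 1*5))) = -308428 - (-11*(0 + (9*((4 + 3) + 5) - 1*5)))² = -308428 - (-11*(0 + (9*(7 + 5) - 5)))² = -308428 - (-11*(0 + (9*12 - 5)))² = -308428 - (-11*(0 + (108 - 5)))² = -308428 - (-11*(0 + 103))² = -308428 - (-11*103)² = -308428 - 1*(-1133)² = -308428 - 1*1283689 = -308428 - 1283689 = -1592117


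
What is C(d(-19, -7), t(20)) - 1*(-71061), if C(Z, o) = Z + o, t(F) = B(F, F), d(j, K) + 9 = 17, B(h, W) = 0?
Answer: 71069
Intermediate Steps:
d(j, K) = 8 (d(j, K) = -9 + 17 = 8)
t(F) = 0
C(d(-19, -7), t(20)) - 1*(-71061) = (8 + 0) - 1*(-71061) = 8 + 71061 = 71069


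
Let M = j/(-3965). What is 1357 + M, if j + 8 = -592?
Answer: 1076221/793 ≈ 1357.2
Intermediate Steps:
j = -600 (j = -8 - 592 = -600)
M = 120/793 (M = -600/(-3965) = -600*(-1/3965) = 120/793 ≈ 0.15132)
1357 + M = 1357 + 120/793 = 1076221/793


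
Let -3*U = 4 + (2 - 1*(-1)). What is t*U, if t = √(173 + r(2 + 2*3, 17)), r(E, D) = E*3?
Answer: -7*√197/3 ≈ -32.750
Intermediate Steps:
r(E, D) = 3*E
t = √197 (t = √(173 + 3*(2 + 2*3)) = √(173 + 3*(2 + 6)) = √(173 + 3*8) = √(173 + 24) = √197 ≈ 14.036)
U = -7/3 (U = -(4 + (2 - 1*(-1)))/3 = -(4 + (2 + 1))/3 = -(4 + 3)/3 = -⅓*7 = -7/3 ≈ -2.3333)
t*U = √197*(-7/3) = -7*√197/3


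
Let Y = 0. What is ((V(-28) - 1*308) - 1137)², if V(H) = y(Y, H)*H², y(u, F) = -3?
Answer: 14417209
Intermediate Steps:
V(H) = -3*H²
((V(-28) - 1*308) - 1137)² = ((-3*(-28)² - 1*308) - 1137)² = ((-3*784 - 308) - 1137)² = ((-2352 - 308) - 1137)² = (-2660 - 1137)² = (-3797)² = 14417209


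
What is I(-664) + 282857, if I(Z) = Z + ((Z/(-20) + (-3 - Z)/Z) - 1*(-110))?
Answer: 937352879/3320 ≈ 2.8234e+5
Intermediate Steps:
I(Z) = 110 + 19*Z/20 + (-3 - Z)/Z (I(Z) = Z + ((Z*(-1/20) + (-3 - Z)/Z) + 110) = Z + ((-Z/20 + (-3 - Z)/Z) + 110) = Z + (110 - Z/20 + (-3 - Z)/Z) = 110 + 19*Z/20 + (-3 - Z)/Z)
I(-664) + 282857 = (109 - 3/(-664) + (19/20)*(-664)) + 282857 = (109 - 3*(-1/664) - 3154/5) + 282857 = (109 + 3/664 - 3154/5) + 282857 = -1732361/3320 + 282857 = 937352879/3320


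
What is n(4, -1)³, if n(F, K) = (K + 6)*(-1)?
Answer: -125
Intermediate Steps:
n(F, K) = -6 - K (n(F, K) = (6 + K)*(-1) = -6 - K)
n(4, -1)³ = (-6 - 1*(-1))³ = (-6 + 1)³ = (-5)³ = -125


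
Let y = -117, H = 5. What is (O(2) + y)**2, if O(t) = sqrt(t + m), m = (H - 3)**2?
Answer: (117 - sqrt(6))**2 ≈ 13122.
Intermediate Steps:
m = 4 (m = (5 - 3)**2 = 2**2 = 4)
O(t) = sqrt(4 + t) (O(t) = sqrt(t + 4) = sqrt(4 + t))
(O(2) + y)**2 = (sqrt(4 + 2) - 117)**2 = (sqrt(6) - 117)**2 = (-117 + sqrt(6))**2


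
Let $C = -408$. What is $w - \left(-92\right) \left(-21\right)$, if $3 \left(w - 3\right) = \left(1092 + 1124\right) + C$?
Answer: $- \frac{3979}{3} \approx -1326.3$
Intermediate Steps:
$w = \frac{1817}{3}$ ($w = 3 + \frac{\left(1092 + 1124\right) - 408}{3} = 3 + \frac{2216 - 408}{3} = 3 + \frac{1}{3} \cdot 1808 = 3 + \frac{1808}{3} = \frac{1817}{3} \approx 605.67$)
$w - \left(-92\right) \left(-21\right) = \frac{1817}{3} - \left(-92\right) \left(-21\right) = \frac{1817}{3} - 1932 = - \frac{3979}{3}$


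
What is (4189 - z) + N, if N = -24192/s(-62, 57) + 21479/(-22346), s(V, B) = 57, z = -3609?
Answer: 3130221807/424574 ≈ 7372.6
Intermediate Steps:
N = -180606245/424574 (N = -24192/57 + 21479/(-22346) = -24192*1/57 + 21479*(-1/22346) = -8064/19 - 21479/22346 = -180606245/424574 ≈ -425.38)
(4189 - z) + N = (4189 - 1*(-3609)) - 180606245/424574 = (4189 + 3609) - 180606245/424574 = 7798 - 180606245/424574 = 3130221807/424574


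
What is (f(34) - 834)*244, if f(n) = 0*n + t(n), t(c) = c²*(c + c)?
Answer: 18976856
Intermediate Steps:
t(c) = 2*c³ (t(c) = c²*(2*c) = 2*c³)
f(n) = 2*n³ (f(n) = 0*n + 2*n³ = 0 + 2*n³ = 2*n³)
(f(34) - 834)*244 = (2*34³ - 834)*244 = (2*39304 - 834)*244 = (78608 - 834)*244 = 77774*244 = 18976856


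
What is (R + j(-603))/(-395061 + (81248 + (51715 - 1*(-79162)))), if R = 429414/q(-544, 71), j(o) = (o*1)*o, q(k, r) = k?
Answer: -98686941/49758592 ≈ -1.9833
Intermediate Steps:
j(o) = o² (j(o) = o*o = o²)
R = -214707/272 (R = 429414/(-544) = 429414*(-1/544) = -214707/272 ≈ -789.36)
(R + j(-603))/(-395061 + (81248 + (51715 - 1*(-79162)))) = (-214707/272 + (-603)²)/(-395061 + (81248 + (51715 - 1*(-79162)))) = (-214707/272 + 363609)/(-395061 + (81248 + (51715 + 79162))) = 98686941/(272*(-395061 + (81248 + 130877))) = 98686941/(272*(-395061 + 212125)) = (98686941/272)/(-182936) = (98686941/272)*(-1/182936) = -98686941/49758592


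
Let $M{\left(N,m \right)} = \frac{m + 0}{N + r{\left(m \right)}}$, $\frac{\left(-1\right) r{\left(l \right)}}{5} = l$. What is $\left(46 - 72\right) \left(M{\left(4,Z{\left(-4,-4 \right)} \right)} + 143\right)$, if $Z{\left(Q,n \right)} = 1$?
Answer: $-3692$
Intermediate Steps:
$r{\left(l \right)} = - 5 l$
$M{\left(N,m \right)} = \frac{m}{N - 5 m}$ ($M{\left(N,m \right)} = \frac{m + 0}{N - 5 m} = \frac{m}{N - 5 m}$)
$\left(46 - 72\right) \left(M{\left(4,Z{\left(-4,-4 \right)} \right)} + 143\right) = \left(46 - 72\right) \left(1 \frac{1}{4 - 5} + 143\right) = - 26 \left(1 \frac{1}{-1} + 143\right) = - 26 \left(1 \left(-1\right) + 143\right) = - 26 \left(-1 + 143\right) = \left(-26\right) 142 = -3692$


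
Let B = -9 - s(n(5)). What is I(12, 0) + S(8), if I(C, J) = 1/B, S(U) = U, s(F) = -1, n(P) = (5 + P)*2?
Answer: 63/8 ≈ 7.8750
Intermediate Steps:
n(P) = 10 + 2*P
B = -8 (B = -9 - 1*(-1) = -9 + 1 = -8)
I(C, J) = -⅛ (I(C, J) = 1/(-8) = -⅛)
I(12, 0) + S(8) = -⅛ + 8 = 63/8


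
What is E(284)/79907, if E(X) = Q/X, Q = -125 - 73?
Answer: -99/11346794 ≈ -8.7249e-6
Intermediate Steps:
Q = -198
E(X) = -198/X
E(284)/79907 = -198/284/79907 = -198*1/284*(1/79907) = -99/142*1/79907 = -99/11346794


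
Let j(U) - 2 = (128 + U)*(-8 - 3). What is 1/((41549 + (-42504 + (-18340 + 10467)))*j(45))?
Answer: 1/16782028 ≈ 5.9588e-8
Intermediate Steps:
j(U) = -1406 - 11*U (j(U) = 2 + (128 + U)*(-8 - 3) = 2 + (128 + U)*(-11) = 2 + (-1408 - 11*U) = -1406 - 11*U)
1/((41549 + (-42504 + (-18340 + 10467)))*j(45)) = 1/((41549 + (-42504 + (-18340 + 10467)))*(-1406 - 11*45)) = 1/((41549 + (-42504 - 7873))*(-1406 - 495)) = 1/((41549 - 50377)*(-1901)) = -1/1901/(-8828) = -1/8828*(-1/1901) = 1/16782028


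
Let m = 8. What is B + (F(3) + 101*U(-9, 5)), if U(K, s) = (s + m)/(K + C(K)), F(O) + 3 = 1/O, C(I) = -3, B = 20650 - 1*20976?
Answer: -5257/12 ≈ -438.08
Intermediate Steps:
B = -326 (B = 20650 - 20976 = -326)
F(O) = -3 + 1/O
U(K, s) = (8 + s)/(-3 + K) (U(K, s) = (s + 8)/(K - 3) = (8 + s)/(-3 + K))
B + (F(3) + 101*U(-9, 5)) = -326 + ((-3 + 1/3) + 101*((8 + 5)/(-3 - 9))) = -326 + ((-3 + 1/3) + 101*(13/(-12))) = -326 + (-8/3 + 101*(-1/12*13)) = -326 + (-8/3 + 101*(-13/12)) = -326 + (-8/3 - 1313/12) = -326 - 1345/12 = -5257/12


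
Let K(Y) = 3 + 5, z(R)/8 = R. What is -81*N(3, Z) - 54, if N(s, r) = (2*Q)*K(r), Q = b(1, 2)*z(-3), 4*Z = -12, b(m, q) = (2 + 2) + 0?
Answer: 124362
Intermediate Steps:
b(m, q) = 4 (b(m, q) = 4 + 0 = 4)
z(R) = 8*R
Z = -3 (Z = (1/4)*(-12) = -3)
K(Y) = 8
Q = -96 (Q = 4*(8*(-3)) = 4*(-24) = -96)
N(s, r) = -1536 (N(s, r) = (2*(-96))*8 = -192*8 = -1536)
-81*N(3, Z) - 54 = -81*(-1536) - 54 = 124416 - 54 = 124362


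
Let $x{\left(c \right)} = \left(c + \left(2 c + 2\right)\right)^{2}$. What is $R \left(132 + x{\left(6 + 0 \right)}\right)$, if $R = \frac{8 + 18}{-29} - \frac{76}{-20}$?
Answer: $\frac{223972}{145} \approx 1544.6$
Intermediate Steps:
$x{\left(c \right)} = \left(2 + 3 c\right)^{2}$ ($x{\left(c \right)} = \left(c + \left(2 + 2 c\right)\right)^{2} = \left(2 + 3 c\right)^{2}$)
$R = \frac{421}{145}$ ($R = 26 \left(- \frac{1}{29}\right) - - \frac{19}{5} = - \frac{26}{29} + \frac{19}{5} = \frac{421}{145} \approx 2.9035$)
$R \left(132 + x{\left(6 + 0 \right)}\right) = \frac{421 \left(132 + \left(2 + 3 \left(6 + 0\right)\right)^{2}\right)}{145} = \frac{421 \left(132 + \left(2 + 3 \cdot 6\right)^{2}\right)}{145} = \frac{421 \left(132 + \left(2 + 18\right)^{2}\right)}{145} = \frac{421 \left(132 + 20^{2}\right)}{145} = \frac{421 \left(132 + 400\right)}{145} = \frac{421}{145} \cdot 532 = \frac{223972}{145}$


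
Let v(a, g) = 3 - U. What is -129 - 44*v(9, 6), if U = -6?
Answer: -525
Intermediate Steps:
v(a, g) = 9 (v(a, g) = 3 - 1*(-6) = 3 + 6 = 9)
-129 - 44*v(9, 6) = -129 - 44*9 = -129 - 396 = -525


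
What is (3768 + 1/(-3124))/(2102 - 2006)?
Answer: 11771231/299904 ≈ 39.250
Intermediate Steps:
(3768 + 1/(-3124))/(2102 - 2006) = (3768 - 1/3124)/96 = (11771231/3124)*(1/96) = 11771231/299904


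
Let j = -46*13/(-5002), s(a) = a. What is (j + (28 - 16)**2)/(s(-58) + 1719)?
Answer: 360443/4154161 ≈ 0.086767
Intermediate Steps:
j = 299/2501 (j = -598*(-1/5002) = 299/2501 ≈ 0.11955)
(j + (28 - 16)**2)/(s(-58) + 1719) = (299/2501 + (28 - 16)**2)/(-58 + 1719) = (299/2501 + 12**2)/1661 = (299/2501 + 144)*(1/1661) = (360443/2501)*(1/1661) = 360443/4154161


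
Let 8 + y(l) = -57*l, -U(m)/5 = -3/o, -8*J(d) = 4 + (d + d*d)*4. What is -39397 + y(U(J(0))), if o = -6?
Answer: -78525/2 ≈ -39263.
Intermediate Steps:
J(d) = -½ - d/2 - d²/2 (J(d) = -(4 + (d + d*d)*4)/8 = -(4 + (d + d²)*4)/8 = -(4 + (4*d + 4*d²))/8 = -(4 + 4*d + 4*d²)/8 = -½ - d/2 - d²/2)
U(m) = -5/2 (U(m) = -(-15)/(-6) = -(-15)*(-1)/6 = -5*½ = -5/2)
y(l) = -8 - 57*l
-39397 + y(U(J(0))) = -39397 + (-8 - 57*(-5/2)) = -39397 + (-8 + 285/2) = -39397 + 269/2 = -78525/2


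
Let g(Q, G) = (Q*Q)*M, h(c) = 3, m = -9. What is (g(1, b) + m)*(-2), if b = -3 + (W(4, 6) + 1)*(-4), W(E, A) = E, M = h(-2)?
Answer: 12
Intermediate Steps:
M = 3
b = -23 (b = -3 + (4 + 1)*(-4) = -3 + 5*(-4) = -3 - 20 = -23)
g(Q, G) = 3*Q² (g(Q, G) = (Q*Q)*3 = Q²*3 = 3*Q²)
(g(1, b) + m)*(-2) = (3*1² - 9)*(-2) = (3*1 - 9)*(-2) = (3 - 9)*(-2) = -6*(-2) = 12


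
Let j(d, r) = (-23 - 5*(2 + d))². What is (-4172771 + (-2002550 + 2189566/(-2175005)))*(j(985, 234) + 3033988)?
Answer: -370917002979830525592/2175005 ≈ -1.7054e+14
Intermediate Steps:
j(d, r) = (-33 - 5*d)² (j(d, r) = (-23 + (-10 - 5*d))² = (-33 - 5*d)²)
(-4172771 + (-2002550 + 2189566/(-2175005)))*(j(985, 234) + 3033988) = (-4172771 + (-2002550 + 2189566/(-2175005)))*((33 + 5*985)² + 3033988) = (-4172771 + (-2002550 + 2189566*(-1/2175005)))*((33 + 4925)² + 3033988) = (-4172771 + (-2002550 - 2189566/2175005))*(4958² + 3033988) = (-4172771 - 4355558452316/2175005)*(24581764 + 3033988) = -13431356241171/2175005*27615752 = -370917002979830525592/2175005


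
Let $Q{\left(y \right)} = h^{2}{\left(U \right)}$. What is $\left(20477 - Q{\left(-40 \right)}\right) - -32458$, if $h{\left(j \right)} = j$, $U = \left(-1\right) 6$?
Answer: $52899$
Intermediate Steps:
$U = -6$
$Q{\left(y \right)} = 36$ ($Q{\left(y \right)} = \left(-6\right)^{2} = 36$)
$\left(20477 - Q{\left(-40 \right)}\right) - -32458 = \left(20477 - 36\right) - -32458 = \left(20477 - 36\right) + 32458 = 20441 + 32458 = 52899$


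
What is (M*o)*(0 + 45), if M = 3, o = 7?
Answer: 945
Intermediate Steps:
(M*o)*(0 + 45) = (3*7)*(0 + 45) = 21*45 = 945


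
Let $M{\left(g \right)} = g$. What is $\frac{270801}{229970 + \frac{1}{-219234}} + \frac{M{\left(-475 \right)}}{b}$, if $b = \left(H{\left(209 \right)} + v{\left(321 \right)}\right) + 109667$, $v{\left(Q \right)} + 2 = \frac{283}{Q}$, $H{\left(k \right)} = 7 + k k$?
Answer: $\frac{2914835895673575639}{2481869251561069484} \approx 1.1745$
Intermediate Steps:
$H{\left(k \right)} = 7 + k^{2}$
$v{\left(Q \right)} = -2 + \frac{283}{Q}$
$b = \frac{49226596}{321}$ ($b = \left(\left(7 + 209^{2}\right) - \left(2 - \frac{283}{321}\right)\right) + 109667 = \left(\left(7 + 43681\right) + \left(-2 + 283 \cdot \frac{1}{321}\right)\right) + 109667 = \left(43688 + \left(-2 + \frac{283}{321}\right)\right) + 109667 = \left(43688 - \frac{359}{321}\right) + 109667 = \frac{14023489}{321} + 109667 = \frac{49226596}{321} \approx 1.5335 \cdot 10^{5}$)
$\frac{270801}{229970 + \frac{1}{-219234}} + \frac{M{\left(-475 \right)}}{b} = \frac{270801}{229970 + \frac{1}{-219234}} - \frac{475}{\frac{49226596}{321}} = \frac{270801}{229970 - \frac{1}{219234}} - \frac{152475}{49226596} = \frac{270801}{\frac{50417242979}{219234}} - \frac{152475}{49226596} = 270801 \cdot \frac{219234}{50417242979} - \frac{152475}{49226596} = \frac{59368786434}{50417242979} - \frac{152475}{49226596} = \frac{2914835895673575639}{2481869251561069484}$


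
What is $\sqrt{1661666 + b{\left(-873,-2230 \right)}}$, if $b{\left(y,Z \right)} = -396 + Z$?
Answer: $4 \sqrt{103690} \approx 1288.0$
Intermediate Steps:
$\sqrt{1661666 + b{\left(-873,-2230 \right)}} = \sqrt{1661666 - 2626} = \sqrt{1659040} = 4 \sqrt{103690}$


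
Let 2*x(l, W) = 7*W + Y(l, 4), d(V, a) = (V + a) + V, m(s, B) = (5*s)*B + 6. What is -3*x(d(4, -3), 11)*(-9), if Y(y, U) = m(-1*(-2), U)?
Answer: 3321/2 ≈ 1660.5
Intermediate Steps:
m(s, B) = 6 + 5*B*s (m(s, B) = 5*B*s + 6 = 6 + 5*B*s)
Y(y, U) = 6 + 10*U (Y(y, U) = 6 + 5*U*(-1*(-2)) = 6 + 5*U*2 = 6 + 10*U)
d(V, a) = a + 2*V
x(l, W) = 23 + 7*W/2 (x(l, W) = (7*W + (6 + 10*4))/2 = (7*W + (6 + 40))/2 = (7*W + 46)/2 = (46 + 7*W)/2 = 23 + 7*W/2)
-3*x(d(4, -3), 11)*(-9) = -3*(23 + (7/2)*11)*(-9) = -3*(23 + 77/2)*(-9) = -3*123/2*(-9) = -369/2*(-9) = 3321/2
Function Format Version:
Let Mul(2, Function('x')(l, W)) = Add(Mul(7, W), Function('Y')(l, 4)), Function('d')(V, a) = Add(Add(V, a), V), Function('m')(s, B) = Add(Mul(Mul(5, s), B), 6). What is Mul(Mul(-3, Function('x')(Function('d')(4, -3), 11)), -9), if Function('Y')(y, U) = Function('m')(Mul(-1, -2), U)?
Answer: Rational(3321, 2) ≈ 1660.5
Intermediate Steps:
Function('m')(s, B) = Add(6, Mul(5, B, s)) (Function('m')(s, B) = Add(Mul(5, B, s), 6) = Add(6, Mul(5, B, s)))
Function('Y')(y, U) = Add(6, Mul(10, U)) (Function('Y')(y, U) = Add(6, Mul(5, U, Mul(-1, -2))) = Add(6, Mul(5, U, 2)) = Add(6, Mul(10, U)))
Function('d')(V, a) = Add(a, Mul(2, V))
Function('x')(l, W) = Add(23, Mul(Rational(7, 2), W)) (Function('x')(l, W) = Mul(Rational(1, 2), Add(Mul(7, W), Add(6, Mul(10, 4)))) = Mul(Rational(1, 2), Add(Mul(7, W), Add(6, 40))) = Mul(Rational(1, 2), Add(Mul(7, W), 46)) = Mul(Rational(1, 2), Add(46, Mul(7, W))) = Add(23, Mul(Rational(7, 2), W)))
Mul(Mul(-3, Function('x')(Function('d')(4, -3), 11)), -9) = Mul(Mul(-3, Add(23, Mul(Rational(7, 2), 11))), -9) = Mul(Mul(-3, Add(23, Rational(77, 2))), -9) = Mul(Mul(-3, Rational(123, 2)), -9) = Mul(Rational(-369, 2), -9) = Rational(3321, 2)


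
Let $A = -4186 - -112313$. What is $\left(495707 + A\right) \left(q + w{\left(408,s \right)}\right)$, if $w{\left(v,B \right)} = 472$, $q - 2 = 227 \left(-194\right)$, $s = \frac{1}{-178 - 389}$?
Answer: $-26305424376$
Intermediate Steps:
$s = - \frac{1}{567}$ ($s = \frac{1}{-567} = - \frac{1}{567} \approx -0.0017637$)
$q = -44036$ ($q = 2 + 227 \left(-194\right) = 2 - 44038 = -44036$)
$A = 108127$ ($A = -4186 + 112313 = 108127$)
$\left(495707 + A\right) \left(q + w{\left(408,s \right)}\right) = \left(495707 + 108127\right) \left(-44036 + 472\right) = 603834 \left(-43564\right) = -26305424376$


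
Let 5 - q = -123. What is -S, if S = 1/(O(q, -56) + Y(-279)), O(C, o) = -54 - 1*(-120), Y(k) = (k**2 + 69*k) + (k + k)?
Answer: -1/58098 ≈ -1.7212e-5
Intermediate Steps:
q = 128 (q = 5 - 1*(-123) = 5 + 123 = 128)
Y(k) = k**2 + 71*k (Y(k) = (k**2 + 69*k) + 2*k = k**2 + 71*k)
O(C, o) = 66 (O(C, o) = -54 + 120 = 66)
S = 1/58098 (S = 1/(66 - 279*(71 - 279)) = 1/(66 - 279*(-208)) = 1/(66 + 58032) = 1/58098 ≈ 1.7212e-5)
-S = -1*1/58098 = -1/58098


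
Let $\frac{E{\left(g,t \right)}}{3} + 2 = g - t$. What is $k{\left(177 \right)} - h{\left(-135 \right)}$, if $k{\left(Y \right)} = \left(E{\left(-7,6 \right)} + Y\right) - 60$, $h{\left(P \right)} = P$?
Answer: $207$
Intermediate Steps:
$E{\left(g,t \right)} = -6 - 3 t + 3 g$ ($E{\left(g,t \right)} = -6 + 3 \left(g - t\right) = -6 + \left(- 3 t + 3 g\right) = -6 - 3 t + 3 g$)
$k{\left(Y \right)} = -105 + Y$ ($k{\left(Y \right)} = \left(\left(-6 - 18 + 3 \left(-7\right)\right) + Y\right) - 60 = \left(\left(-6 - 18 - 21\right) + Y\right) - 60 = \left(-45 + Y\right) - 60 = -105 + Y$)
$k{\left(177 \right)} - h{\left(-135 \right)} = \left(-105 + 177\right) - -135 = 72 + 135 = 207$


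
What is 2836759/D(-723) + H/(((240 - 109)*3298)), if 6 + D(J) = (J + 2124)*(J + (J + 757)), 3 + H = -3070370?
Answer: -4189403389877/417044121210 ≈ -10.045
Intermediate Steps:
H = -3070373 (H = -3 - 3070370 = -3070373)
D(J) = -6 + (757 + 2*J)*(2124 + J) (D(J) = -6 + (J + 2124)*(J + (J + 757)) = -6 + (2124 + J)*(J + (757 + J)) = -6 + (2124 + J)*(757 + 2*J) = -6 + (757 + 2*J)*(2124 + J))
2836759/D(-723) + H/(((240 - 109)*3298)) = 2836759/(1607862 + 2*(-723)² + 5005*(-723)) - 3070373*1/(3298*(240 - 109)) = 2836759/(1607862 + 2*522729 - 3618615) - 3070373/(131*3298) = 2836759/(1607862 + 1045458 - 3618615) - 3070373/432038 = 2836759/(-965295) - 3070373*1/432038 = 2836759*(-1/965295) - 3070373/432038 = -2836759/965295 - 3070373/432038 = -4189403389877/417044121210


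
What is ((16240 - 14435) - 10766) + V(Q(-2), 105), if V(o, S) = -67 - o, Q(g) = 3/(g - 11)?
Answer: -117361/13 ≈ -9027.8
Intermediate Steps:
Q(g) = 3/(-11 + g)
((16240 - 14435) - 10766) + V(Q(-2), 105) = ((16240 - 14435) - 10766) + (-67 - 3/(-11 - 2)) = (1805 - 10766) + (-67 - 3/(-13)) = -8961 + (-67 - 3*(-1)/13) = -8961 + (-67 - 1*(-3/13)) = -8961 + (-67 + 3/13) = -8961 - 868/13 = -117361/13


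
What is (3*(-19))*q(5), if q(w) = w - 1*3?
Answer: -114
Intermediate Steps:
q(w) = -3 + w (q(w) = w - 3 = -3 + w)
(3*(-19))*q(5) = (3*(-19))*(-3 + 5) = -57*2 = -114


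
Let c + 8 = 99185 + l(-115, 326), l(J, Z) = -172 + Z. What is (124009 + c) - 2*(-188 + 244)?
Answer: 223228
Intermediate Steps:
c = 99331 (c = -8 + (99185 + (-172 + 326)) = -8 + (99185 + 154) = -8 + 99339 = 99331)
(124009 + c) - 2*(-188 + 244) = (124009 + 99331) - 2*(-188 + 244) = 223340 - 2*56 = 223340 - 112 = 223228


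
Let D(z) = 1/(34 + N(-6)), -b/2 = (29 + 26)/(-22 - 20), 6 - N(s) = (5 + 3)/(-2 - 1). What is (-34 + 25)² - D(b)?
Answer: 10365/128 ≈ 80.977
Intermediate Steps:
N(s) = 26/3 (N(s) = 6 - (5 + 3)/(-2 - 1) = 6 - 8/(-3) = 6 - 8*(-1)/3 = 6 - 1*(-8/3) = 6 + 8/3 = 26/3)
b = 55/21 (b = -2*(29 + 26)/(-22 - 20) = -110/(-42) = -110*(-1)/42 = -2*(-55/42) = 55/21 ≈ 2.6190)
D(z) = 3/128 (D(z) = 1/(34 + 26/3) = 1/(128/3) = 3/128)
(-34 + 25)² - D(b) = (-34 + 25)² - 1*3/128 = (-9)² - 3/128 = 81 - 3/128 = 10365/128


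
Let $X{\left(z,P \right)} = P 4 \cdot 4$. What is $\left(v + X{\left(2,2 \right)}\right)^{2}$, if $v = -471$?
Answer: $192721$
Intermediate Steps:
$X{\left(z,P \right)} = 16 P$ ($X{\left(z,P \right)} = 4 P 4 = 16 P$)
$\left(v + X{\left(2,2 \right)}\right)^{2} = \left(-471 + 16 \cdot 2\right)^{2} = \left(-471 + 32\right)^{2} = \left(-439\right)^{2} = 192721$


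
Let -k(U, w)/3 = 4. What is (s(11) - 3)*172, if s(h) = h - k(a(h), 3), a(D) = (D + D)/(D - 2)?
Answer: 3440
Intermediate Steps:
a(D) = 2*D/(-2 + D) (a(D) = (2*D)/(-2 + D) = 2*D/(-2 + D))
k(U, w) = -12 (k(U, w) = -3*4 = -12)
s(h) = 12 + h (s(h) = h - 1*(-12) = h + 12 = 12 + h)
(s(11) - 3)*172 = ((12 + 11) - 3)*172 = (23 - 3)*172 = 20*172 = 3440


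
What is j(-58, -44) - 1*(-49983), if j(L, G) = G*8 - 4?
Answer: 49627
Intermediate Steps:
j(L, G) = -4 + 8*G (j(L, G) = 8*G - 4 = -4 + 8*G)
j(-58, -44) - 1*(-49983) = (-4 + 8*(-44)) - 1*(-49983) = (-4 - 352) + 49983 = -356 + 49983 = 49627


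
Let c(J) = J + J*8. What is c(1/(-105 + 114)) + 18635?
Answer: 18636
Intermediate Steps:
c(J) = 9*J (c(J) = J + 8*J = 9*J)
c(1/(-105 + 114)) + 18635 = 9/(-105 + 114) + 18635 = 9/9 + 18635 = 9*(⅑) + 18635 = 1 + 18635 = 18636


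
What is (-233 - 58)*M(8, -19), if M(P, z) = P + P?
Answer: -4656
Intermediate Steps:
M(P, z) = 2*P
(-233 - 58)*M(8, -19) = (-233 - 58)*(2*8) = -291*16 = -4656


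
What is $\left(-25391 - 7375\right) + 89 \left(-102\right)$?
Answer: $-41844$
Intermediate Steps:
$\left(-25391 - 7375\right) + 89 \left(-102\right) = -32766 - 9078 = -41844$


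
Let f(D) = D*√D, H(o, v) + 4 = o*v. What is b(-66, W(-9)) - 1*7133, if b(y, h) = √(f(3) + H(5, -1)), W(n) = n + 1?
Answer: -7133 + I*√(9 - 3*√3) ≈ -7133.0 + 1.9503*I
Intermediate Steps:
W(n) = 1 + n
H(o, v) = -4 + o*v
f(D) = D^(3/2)
b(y, h) = √(-9 + 3*√3) (b(y, h) = √(3^(3/2) + (-4 + 5*(-1))) = √(3*√3 + (-4 - 5)) = √(3*√3 - 9) = √(-9 + 3*√3))
b(-66, W(-9)) - 1*7133 = √(-9 + 3*√3) - 1*7133 = √(-9 + 3*√3) - 7133 = -7133 + √(-9 + 3*√3)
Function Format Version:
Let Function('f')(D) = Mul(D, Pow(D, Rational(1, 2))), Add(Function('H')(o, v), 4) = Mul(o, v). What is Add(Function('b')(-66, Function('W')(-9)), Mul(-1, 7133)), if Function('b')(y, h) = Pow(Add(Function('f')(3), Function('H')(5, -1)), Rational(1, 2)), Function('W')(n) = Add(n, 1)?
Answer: Add(-7133, Mul(I, Pow(Add(9, Mul(-3, Pow(3, Rational(1, 2)))), Rational(1, 2)))) ≈ Add(-7133.0, Mul(1.9503, I))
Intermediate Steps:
Function('W')(n) = Add(1, n)
Function('H')(o, v) = Add(-4, Mul(o, v))
Function('f')(D) = Pow(D, Rational(3, 2))
Function('b')(y, h) = Pow(Add(-9, Mul(3, Pow(3, Rational(1, 2)))), Rational(1, 2)) (Function('b')(y, h) = Pow(Add(Pow(3, Rational(3, 2)), Add(-4, Mul(5, -1))), Rational(1, 2)) = Pow(Add(Mul(3, Pow(3, Rational(1, 2))), Add(-4, -5)), Rational(1, 2)) = Pow(Add(Mul(3, Pow(3, Rational(1, 2))), -9), Rational(1, 2)) = Pow(Add(-9, Mul(3, Pow(3, Rational(1, 2)))), Rational(1, 2)))
Add(Function('b')(-66, Function('W')(-9)), Mul(-1, 7133)) = Add(Pow(Add(-9, Mul(3, Pow(3, Rational(1, 2)))), Rational(1, 2)), Mul(-1, 7133)) = Add(Pow(Add(-9, Mul(3, Pow(3, Rational(1, 2)))), Rational(1, 2)), -7133) = Add(-7133, Pow(Add(-9, Mul(3, Pow(3, Rational(1, 2)))), Rational(1, 2)))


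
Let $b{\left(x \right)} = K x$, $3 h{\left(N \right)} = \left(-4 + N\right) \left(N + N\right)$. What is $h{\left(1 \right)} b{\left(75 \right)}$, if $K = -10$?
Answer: $1500$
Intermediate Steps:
$h{\left(N \right)} = \frac{2 N \left(-4 + N\right)}{3}$ ($h{\left(N \right)} = \frac{\left(-4 + N\right) \left(N + N\right)}{3} = \frac{\left(-4 + N\right) 2 N}{3} = \frac{2 N \left(-4 + N\right)}{3}$)
$b{\left(x \right)} = - 10 x$
$h{\left(1 \right)} b{\left(75 \right)} = \frac{2}{3} \cdot 1 \left(-4 + 1\right) \left(\left(-10\right) 75\right) = \frac{2}{3} \cdot 1 \left(-3\right) \left(-750\right) = \left(-2\right) \left(-750\right) = 1500$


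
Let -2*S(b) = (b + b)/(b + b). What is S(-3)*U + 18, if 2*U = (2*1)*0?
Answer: 18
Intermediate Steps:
S(b) = -1/2 (S(b) = -(b + b)/(2*(b + b)) = -2*b/(2*(2*b)) = -2*b*1/(2*b)/2 = -1/2*1 = -1/2)
U = 0 (U = ((2*1)*0)/2 = (2*0)/2 = (1/2)*0 = 0)
S(-3)*U + 18 = -1/2*0 + 18 = 0 + 18 = 18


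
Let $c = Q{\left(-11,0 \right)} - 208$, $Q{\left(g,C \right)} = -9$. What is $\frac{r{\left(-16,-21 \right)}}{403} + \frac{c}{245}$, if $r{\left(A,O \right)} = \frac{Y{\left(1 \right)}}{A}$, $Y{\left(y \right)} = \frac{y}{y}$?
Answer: $- \frac{199923}{225680} \approx -0.88587$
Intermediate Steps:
$Y{\left(y \right)} = 1$
$r{\left(A,O \right)} = \frac{1}{A}$ ($r{\left(A,O \right)} = 1 \frac{1}{A} = \frac{1}{A}$)
$c = -217$ ($c = -9 - 208 = -217$)
$\frac{r{\left(-16,-21 \right)}}{403} + \frac{c}{245} = \frac{1}{\left(-16\right) 403} - \frac{217}{245} = \left(- \frac{1}{16}\right) \frac{1}{403} - \frac{31}{35} = - \frac{1}{6448} - \frac{31}{35} = - \frac{199923}{225680}$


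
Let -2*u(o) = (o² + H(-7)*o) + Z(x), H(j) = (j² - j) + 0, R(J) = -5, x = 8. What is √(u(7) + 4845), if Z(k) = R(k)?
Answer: √4627 ≈ 68.022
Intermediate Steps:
Z(k) = -5
H(j) = j² - j
u(o) = 5/2 - 28*o - o²/2 (u(o) = -((o² + (-7*(-1 - 7))*o) - 5)/2 = -((o² + (-7*(-8))*o) - 5)/2 = -((o² + 56*o) - 5)/2 = -(-5 + o² + 56*o)/2 = 5/2 - 28*o - o²/2)
√(u(7) + 4845) = √((5/2 - 28*7 - ½*7²) + 4845) = √((5/2 - 196 - ½*49) + 4845) = √((5/2 - 196 - 49/2) + 4845) = √(-218 + 4845) = √4627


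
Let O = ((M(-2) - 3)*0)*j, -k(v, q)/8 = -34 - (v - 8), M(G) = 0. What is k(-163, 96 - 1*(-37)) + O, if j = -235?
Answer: -1096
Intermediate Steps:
k(v, q) = 208 + 8*v (k(v, q) = -8*(-34 - (v - 8)) = -8*(-34 - (-8 + v)) = -8*(-34 + (8 - v)) = -8*(-26 - v) = 208 + 8*v)
O = 0 (O = ((0 - 3)*0)*(-235) = -3*0*(-235) = 0*(-235) = 0)
k(-163, 96 - 1*(-37)) + O = (208 + 8*(-163)) + 0 = (208 - 1304) + 0 = -1096 + 0 = -1096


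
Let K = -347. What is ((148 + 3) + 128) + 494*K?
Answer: -171139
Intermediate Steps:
((148 + 3) + 128) + 494*K = ((148 + 3) + 128) + 494*(-347) = (151 + 128) - 171418 = 279 - 171418 = -171139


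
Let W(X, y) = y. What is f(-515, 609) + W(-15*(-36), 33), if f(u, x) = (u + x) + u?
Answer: -388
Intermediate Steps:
f(u, x) = x + 2*u
f(-515, 609) + W(-15*(-36), 33) = (609 + 2*(-515)) + 33 = (609 - 1030) + 33 = -421 + 33 = -388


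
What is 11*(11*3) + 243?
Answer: 606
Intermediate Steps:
11*(11*3) + 243 = 11*33 + 243 = 363 + 243 = 606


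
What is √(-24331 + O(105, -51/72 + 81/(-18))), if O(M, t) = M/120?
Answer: I*√389282/4 ≈ 155.98*I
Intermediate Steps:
O(M, t) = M/120 (O(M, t) = M*(1/120) = M/120)
√(-24331 + O(105, -51/72 + 81/(-18))) = √(-24331 + (1/120)*105) = √(-24331 + 7/8) = √(-194641/8) = I*√389282/4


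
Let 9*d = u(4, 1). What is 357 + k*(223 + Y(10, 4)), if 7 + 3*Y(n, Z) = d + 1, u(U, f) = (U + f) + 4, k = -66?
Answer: -14251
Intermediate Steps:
u(U, f) = 4 + U + f
d = 1 (d = (4 + 4 + 1)/9 = (1/9)*9 = 1)
Y(n, Z) = -5/3 (Y(n, Z) = -7/3 + (1 + 1)/3 = -7/3 + (1/3)*2 = -7/3 + 2/3 = -5/3)
357 + k*(223 + Y(10, 4)) = 357 - 66*(223 - 5/3) = 357 - 66*664/3 = 357 - 14608 = -14251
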